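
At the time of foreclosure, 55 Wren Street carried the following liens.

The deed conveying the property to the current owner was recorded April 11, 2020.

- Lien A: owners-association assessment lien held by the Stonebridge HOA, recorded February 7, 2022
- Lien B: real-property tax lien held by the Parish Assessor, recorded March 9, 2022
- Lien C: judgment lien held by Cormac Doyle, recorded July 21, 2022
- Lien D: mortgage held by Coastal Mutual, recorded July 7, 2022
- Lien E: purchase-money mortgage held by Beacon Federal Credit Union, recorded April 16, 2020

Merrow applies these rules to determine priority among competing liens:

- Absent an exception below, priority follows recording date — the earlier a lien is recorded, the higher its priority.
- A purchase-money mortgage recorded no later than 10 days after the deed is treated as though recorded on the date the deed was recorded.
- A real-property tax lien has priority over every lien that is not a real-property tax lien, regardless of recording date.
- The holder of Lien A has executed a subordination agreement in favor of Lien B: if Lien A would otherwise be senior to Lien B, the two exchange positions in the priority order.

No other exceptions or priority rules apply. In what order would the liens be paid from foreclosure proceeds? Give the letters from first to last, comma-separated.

B, E, A, D, C

First, effective dates: E relates back to the deed date April 11, 2020.
B is a real-property tax lien and takes priority over every other lien.
The other liens, earliest effective date first: E (April 11, 2020), A (February 7, 2022), D (July 7, 2022), C (July 21, 2022).
Since A is not senior to B, the subordination leaves the order unchanged.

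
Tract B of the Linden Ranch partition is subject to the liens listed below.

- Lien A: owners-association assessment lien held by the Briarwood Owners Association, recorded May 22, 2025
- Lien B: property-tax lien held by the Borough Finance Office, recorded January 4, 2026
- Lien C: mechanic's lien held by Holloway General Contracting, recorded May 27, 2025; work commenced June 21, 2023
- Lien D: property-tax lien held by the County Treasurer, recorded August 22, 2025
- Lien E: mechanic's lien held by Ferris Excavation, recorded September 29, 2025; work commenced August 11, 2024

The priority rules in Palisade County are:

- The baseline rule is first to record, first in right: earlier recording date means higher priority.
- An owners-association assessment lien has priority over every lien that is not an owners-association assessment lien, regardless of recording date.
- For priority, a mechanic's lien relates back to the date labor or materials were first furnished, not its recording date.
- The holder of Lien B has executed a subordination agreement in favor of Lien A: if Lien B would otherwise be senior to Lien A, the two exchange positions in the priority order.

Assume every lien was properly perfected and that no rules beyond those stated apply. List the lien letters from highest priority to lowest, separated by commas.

A, C, E, D, B

Adjusting effective dates: C's effective date is June 21, 2023, when work began; E relates back to August 11, 2024 (work commenced).
A, as an owners-association assessment lien, has superpriority and ranks first.
Ordering the rest by effective date: C (June 21, 2023), E (August 11, 2024), D (August 22, 2025), B (January 4, 2026).
B already ranks below A; the subordination has no effect.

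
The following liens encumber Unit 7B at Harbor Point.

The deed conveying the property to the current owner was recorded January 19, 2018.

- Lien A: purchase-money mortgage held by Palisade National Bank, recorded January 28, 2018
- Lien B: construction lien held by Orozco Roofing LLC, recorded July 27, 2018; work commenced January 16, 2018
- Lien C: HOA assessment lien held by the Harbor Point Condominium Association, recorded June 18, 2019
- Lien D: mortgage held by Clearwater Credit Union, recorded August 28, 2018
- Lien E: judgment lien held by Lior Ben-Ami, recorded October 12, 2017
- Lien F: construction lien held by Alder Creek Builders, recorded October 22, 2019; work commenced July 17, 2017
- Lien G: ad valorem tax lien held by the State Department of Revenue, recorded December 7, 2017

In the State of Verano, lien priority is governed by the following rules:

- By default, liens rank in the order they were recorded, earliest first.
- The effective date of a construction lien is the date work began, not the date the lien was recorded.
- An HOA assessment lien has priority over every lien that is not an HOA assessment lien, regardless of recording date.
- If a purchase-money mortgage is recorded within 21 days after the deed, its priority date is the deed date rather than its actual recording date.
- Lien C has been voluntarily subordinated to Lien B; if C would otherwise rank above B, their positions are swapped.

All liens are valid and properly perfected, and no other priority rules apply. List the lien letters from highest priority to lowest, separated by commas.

Effective dates after the stated exceptions: A's effective date is the deed date, January 19, 2018; B's effective date is January 16, 2018, when work began; F is treated as recorded July 17, 2017, the work-commencement date.
C, as an HOA assessment lien, has superpriority and ranks first.
The other liens, earliest effective date first: F (July 17, 2017), E (October 12, 2017), G (December 7, 2017), B (January 16, 2018), A (January 19, 2018), D (August 28, 2018).
C would otherwise be senior to B, so under the subordination agreement C and B exchange positions.

B, F, E, G, C, A, D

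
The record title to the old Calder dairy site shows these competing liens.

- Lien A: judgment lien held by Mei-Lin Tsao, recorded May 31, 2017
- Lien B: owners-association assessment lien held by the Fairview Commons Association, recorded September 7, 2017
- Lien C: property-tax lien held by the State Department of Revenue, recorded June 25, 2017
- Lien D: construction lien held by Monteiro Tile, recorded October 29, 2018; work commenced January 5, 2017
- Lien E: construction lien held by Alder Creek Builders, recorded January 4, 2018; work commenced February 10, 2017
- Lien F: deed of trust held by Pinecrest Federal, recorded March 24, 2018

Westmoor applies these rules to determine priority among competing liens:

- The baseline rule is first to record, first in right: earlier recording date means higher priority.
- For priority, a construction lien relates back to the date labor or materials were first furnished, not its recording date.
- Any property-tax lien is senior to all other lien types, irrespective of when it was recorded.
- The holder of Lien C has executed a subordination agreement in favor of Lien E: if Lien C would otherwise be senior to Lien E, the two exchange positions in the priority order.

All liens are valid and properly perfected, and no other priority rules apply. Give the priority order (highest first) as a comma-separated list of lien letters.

E, D, C, A, B, F

Effective dates: D's effective date is January 5, 2017, when work began; E is treated as recorded February 10, 2017, the work-commencement date.
C is a property-tax lien, so it outranks all other liens regardless of date.
Among the remaining liens, by effective date: D (January 5, 2017), E (February 10, 2017), A (May 31, 2017), B (September 7, 2017), F (March 24, 2018).
C is senior to E before the subordination, so the two trade places.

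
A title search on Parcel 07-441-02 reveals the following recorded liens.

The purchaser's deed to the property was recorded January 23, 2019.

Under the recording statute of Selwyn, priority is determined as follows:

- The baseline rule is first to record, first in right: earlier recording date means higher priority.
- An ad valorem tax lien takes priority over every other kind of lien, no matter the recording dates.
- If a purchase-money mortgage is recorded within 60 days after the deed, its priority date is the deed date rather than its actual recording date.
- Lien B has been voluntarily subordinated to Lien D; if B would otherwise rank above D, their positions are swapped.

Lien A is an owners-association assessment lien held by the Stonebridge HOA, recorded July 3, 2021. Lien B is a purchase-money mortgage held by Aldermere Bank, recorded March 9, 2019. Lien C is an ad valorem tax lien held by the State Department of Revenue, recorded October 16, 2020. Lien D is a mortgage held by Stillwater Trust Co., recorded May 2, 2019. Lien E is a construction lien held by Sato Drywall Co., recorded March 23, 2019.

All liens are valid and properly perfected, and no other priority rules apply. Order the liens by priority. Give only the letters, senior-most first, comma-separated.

C, D, E, B, A

Effective dates after the stated exceptions: B's effective date is the deed date, January 23, 2019.
C is an ad valorem tax lien, so it outranks all other liens regardless of date.
The other liens, earliest effective date first: B (January 23, 2019), E (March 23, 2019), D (May 2, 2019), A (July 3, 2021).
B is senior to D before the subordination, so the two trade places.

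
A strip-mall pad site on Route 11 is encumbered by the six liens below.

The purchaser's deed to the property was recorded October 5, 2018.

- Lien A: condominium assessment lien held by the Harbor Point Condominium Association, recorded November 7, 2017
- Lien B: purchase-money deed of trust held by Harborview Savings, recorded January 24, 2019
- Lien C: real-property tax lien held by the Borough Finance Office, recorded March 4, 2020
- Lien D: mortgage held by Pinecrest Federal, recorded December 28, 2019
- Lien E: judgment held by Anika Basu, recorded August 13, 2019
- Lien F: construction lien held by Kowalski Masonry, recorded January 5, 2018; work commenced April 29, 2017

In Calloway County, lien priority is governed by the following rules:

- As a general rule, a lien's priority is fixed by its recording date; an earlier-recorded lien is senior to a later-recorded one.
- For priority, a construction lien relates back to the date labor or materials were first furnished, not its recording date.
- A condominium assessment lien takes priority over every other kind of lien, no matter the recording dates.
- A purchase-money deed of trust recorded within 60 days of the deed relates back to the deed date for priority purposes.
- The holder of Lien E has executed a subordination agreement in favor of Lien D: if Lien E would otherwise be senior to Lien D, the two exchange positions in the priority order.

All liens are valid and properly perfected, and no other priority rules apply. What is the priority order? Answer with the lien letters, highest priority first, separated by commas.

First, effective dates: B was recorded 111 days after the deed, outside the 60-day window, so it keeps its recording date; F relates back to April 29, 2017 (work commenced).
A is a condominium assessment lien and takes priority over every other lien.
Among the remaining liens, by effective date: F (April 29, 2017), B (January 24, 2019), E (August 13, 2019), D (December 28, 2019), C (March 4, 2020).
E would otherwise be senior to D, so under the subordination agreement E and D exchange positions.

A, F, B, D, E, C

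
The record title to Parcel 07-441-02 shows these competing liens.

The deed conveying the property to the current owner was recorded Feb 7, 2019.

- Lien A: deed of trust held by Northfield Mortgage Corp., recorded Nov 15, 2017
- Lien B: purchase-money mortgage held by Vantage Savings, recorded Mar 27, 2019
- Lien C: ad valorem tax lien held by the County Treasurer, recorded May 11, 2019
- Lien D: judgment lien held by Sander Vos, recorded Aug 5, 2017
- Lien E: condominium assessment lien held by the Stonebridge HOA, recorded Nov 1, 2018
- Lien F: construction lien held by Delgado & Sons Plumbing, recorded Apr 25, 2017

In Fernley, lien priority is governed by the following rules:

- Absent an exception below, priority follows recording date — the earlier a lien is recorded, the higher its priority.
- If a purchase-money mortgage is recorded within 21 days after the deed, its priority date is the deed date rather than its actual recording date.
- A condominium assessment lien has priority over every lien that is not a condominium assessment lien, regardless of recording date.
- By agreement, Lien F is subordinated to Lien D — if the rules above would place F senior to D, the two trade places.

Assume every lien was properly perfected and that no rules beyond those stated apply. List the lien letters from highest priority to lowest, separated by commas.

E, D, F, A, B, C

Adjusting effective dates: B was recorded 48 days after the deed, outside the 21-day window, so it keeps its recording date.
As a condominium assessment lien, E is senior to every other lien.
Remaining liens by effective date: F (Apr 25, 2017), D (Aug 5, 2017), A (Nov 15, 2017), B (Mar 27, 2019), C (May 11, 2019).
The subordination applies — F was senior to D — so F and D swap.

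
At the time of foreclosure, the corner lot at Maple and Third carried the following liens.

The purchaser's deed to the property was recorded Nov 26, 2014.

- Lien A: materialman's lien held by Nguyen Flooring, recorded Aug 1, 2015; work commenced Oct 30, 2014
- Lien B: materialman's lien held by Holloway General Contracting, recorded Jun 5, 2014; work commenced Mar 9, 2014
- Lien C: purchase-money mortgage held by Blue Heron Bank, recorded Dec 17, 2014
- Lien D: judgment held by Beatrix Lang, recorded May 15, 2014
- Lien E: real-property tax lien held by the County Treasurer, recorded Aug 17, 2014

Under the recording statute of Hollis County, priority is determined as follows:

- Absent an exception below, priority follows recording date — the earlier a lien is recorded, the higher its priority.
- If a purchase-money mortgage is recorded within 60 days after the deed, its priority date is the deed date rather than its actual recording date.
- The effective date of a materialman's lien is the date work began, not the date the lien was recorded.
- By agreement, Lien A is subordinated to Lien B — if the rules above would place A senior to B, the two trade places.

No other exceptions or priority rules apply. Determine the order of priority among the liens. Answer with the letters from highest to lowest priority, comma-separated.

B, D, E, A, C

First, effective dates: A is treated as recorded Oct 30, 2014, the work-commencement date; B relates back to Mar 9, 2014 (work commenced); C relates back to the deed date Nov 26, 2014.
By effective date: B (Mar 9, 2014), D (May 15, 2014), E (Aug 17, 2014), A (Oct 30, 2014), C (Nov 26, 2014).
A is already junior to B, so the subordination agreement changes nothing.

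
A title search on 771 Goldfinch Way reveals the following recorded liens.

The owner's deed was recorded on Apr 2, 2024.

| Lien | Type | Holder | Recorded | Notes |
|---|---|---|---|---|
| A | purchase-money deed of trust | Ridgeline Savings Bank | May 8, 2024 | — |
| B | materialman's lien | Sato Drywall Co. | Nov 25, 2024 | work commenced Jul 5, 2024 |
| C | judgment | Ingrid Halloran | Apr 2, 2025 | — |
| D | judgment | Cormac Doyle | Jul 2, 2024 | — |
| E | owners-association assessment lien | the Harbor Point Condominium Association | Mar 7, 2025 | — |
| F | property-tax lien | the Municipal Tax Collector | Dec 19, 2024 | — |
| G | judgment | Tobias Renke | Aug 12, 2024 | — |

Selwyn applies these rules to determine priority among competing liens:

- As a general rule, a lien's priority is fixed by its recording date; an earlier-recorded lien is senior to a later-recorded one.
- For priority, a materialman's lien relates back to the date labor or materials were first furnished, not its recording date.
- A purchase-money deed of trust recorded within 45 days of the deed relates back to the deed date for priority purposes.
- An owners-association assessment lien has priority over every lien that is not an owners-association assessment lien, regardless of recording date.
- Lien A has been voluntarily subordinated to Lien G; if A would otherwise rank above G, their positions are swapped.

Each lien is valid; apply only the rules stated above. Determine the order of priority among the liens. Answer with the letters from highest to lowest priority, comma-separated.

E, G, D, B, A, F, C

Adjusting effective dates: A was recorded within the 45-day window, so its effective date is the deed date Apr 2, 2024; B's effective date is Jul 5, 2024, when work began.
E is an owners-association assessment lien, so it outranks all other liens regardless of date.
Among the remaining liens, by effective date: A (Apr 2, 2024), D (Jul 2, 2024), B (Jul 5, 2024), G (Aug 12, 2024), F (Dec 19, 2024), C (Apr 2, 2025).
Because A would otherwise rank above G, the subordination swaps them.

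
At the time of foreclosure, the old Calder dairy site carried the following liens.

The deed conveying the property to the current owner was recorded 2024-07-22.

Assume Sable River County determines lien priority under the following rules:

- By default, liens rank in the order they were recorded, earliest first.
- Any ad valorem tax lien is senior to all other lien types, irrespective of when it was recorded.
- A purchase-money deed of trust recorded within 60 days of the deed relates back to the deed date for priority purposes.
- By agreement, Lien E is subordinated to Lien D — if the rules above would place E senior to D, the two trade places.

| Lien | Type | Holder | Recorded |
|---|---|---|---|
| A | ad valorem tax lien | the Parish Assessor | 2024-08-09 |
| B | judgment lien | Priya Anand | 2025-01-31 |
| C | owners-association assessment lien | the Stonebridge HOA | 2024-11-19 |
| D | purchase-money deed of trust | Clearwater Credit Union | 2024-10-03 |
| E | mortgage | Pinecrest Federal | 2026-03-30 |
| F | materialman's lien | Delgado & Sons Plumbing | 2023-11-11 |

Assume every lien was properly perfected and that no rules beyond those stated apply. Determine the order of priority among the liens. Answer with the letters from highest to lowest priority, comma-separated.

Effective dates: D missed the 60-day window (73 days after the deed), so its recording date stands.
A is an ad valorem tax lien and takes priority over every other lien.
Remaining liens by effective date: F (2023-11-11), D (2024-10-03), C (2024-11-19), B (2025-01-31), E (2026-03-30).
E is already junior to D, so the subordination agreement changes nothing.

A, F, D, C, B, E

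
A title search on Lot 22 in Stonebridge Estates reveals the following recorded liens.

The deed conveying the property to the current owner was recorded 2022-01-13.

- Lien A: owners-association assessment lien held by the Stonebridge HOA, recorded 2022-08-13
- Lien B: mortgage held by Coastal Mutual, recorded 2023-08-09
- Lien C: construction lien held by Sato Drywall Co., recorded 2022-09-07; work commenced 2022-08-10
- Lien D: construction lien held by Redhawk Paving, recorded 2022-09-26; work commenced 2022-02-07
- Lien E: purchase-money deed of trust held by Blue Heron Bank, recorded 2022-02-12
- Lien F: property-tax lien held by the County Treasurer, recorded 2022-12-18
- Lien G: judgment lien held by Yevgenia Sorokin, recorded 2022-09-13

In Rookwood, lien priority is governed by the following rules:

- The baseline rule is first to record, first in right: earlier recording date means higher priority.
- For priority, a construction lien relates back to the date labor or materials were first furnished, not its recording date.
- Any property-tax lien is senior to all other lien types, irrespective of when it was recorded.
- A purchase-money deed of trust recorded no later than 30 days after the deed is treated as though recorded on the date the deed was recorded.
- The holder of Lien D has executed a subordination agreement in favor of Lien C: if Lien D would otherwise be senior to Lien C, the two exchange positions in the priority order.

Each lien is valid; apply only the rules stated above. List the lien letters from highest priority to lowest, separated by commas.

F, E, C, D, A, G, B

First, effective dates: C's effective date is 2022-08-10, when work began; D is treated as recorded 2022-02-07, the work-commencement date; E was recorded within the 30-day window, so its effective date is the deed date 2022-01-13.
F, as a property-tax lien, has superpriority and ranks first.
Remaining liens by effective date: E (2022-01-13), D (2022-02-07), C (2022-08-10), A (2022-08-13), G (2022-09-13), B (2023-08-09).
D is senior to C before the subordination, so the two trade places.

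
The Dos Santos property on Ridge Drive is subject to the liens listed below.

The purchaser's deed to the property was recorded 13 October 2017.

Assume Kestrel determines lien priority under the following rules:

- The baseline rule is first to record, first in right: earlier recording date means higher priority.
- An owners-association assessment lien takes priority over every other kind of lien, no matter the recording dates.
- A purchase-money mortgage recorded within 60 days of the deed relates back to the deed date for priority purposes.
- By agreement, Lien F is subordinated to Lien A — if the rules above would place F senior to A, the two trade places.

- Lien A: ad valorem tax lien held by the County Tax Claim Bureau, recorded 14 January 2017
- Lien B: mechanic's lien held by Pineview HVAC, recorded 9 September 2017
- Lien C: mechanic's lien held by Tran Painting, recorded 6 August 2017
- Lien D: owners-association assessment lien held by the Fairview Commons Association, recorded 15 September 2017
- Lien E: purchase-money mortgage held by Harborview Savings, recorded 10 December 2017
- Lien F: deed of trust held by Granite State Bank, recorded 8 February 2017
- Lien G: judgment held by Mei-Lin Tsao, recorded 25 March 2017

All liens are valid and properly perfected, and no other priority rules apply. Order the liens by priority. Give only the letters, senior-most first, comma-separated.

D, A, F, G, C, B, E

Adjusting effective dates: E's effective date is the deed date, 13 October 2017.
D, as an owners-association assessment lien, has superpriority and ranks first.
Ordering the rest by effective date: A (14 January 2017), F (8 February 2017), G (25 March 2017), C (6 August 2017), B (9 September 2017), E (13 October 2017).
F is already junior to A, so the subordination agreement changes nothing.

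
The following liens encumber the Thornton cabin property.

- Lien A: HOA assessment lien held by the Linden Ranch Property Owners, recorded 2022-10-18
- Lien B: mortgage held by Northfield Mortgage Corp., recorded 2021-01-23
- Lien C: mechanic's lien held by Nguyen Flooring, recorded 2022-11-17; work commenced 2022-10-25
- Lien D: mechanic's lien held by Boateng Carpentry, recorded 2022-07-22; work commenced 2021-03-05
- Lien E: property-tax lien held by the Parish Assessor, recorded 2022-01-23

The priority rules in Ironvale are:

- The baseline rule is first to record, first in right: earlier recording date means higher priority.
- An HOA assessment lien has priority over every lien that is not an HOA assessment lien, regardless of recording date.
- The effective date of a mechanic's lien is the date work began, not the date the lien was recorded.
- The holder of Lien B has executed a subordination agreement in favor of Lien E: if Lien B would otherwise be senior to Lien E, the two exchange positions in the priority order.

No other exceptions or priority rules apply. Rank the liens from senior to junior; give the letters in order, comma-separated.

A, E, D, B, C

First, effective dates: C's effective date is 2022-10-25, when work began; D's effective date is 2021-03-05, when work began.
A is an HOA assessment lien and takes priority over every other lien.
The other liens, earliest effective date first: B (2021-01-23), D (2021-03-05), E (2022-01-23), C (2022-10-25).
B is senior to E before the subordination, so the two trade places.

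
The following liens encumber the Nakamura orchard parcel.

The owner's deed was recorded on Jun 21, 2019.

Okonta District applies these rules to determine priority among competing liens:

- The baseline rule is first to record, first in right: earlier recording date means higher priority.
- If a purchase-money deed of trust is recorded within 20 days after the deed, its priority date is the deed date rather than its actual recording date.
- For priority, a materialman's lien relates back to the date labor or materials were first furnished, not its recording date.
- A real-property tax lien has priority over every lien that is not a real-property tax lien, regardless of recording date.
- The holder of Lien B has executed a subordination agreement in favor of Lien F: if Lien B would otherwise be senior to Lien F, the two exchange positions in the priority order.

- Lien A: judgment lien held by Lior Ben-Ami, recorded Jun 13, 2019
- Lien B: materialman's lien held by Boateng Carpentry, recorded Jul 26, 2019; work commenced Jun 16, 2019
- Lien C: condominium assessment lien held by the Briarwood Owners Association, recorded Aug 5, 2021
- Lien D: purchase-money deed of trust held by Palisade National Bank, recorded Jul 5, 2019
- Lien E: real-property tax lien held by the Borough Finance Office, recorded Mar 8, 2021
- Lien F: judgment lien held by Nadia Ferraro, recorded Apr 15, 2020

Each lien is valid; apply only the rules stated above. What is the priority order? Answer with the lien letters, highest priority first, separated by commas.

First, effective dates: B relates back to Jun 16, 2019 (work commenced); D's effective date is the deed date, Jun 21, 2019.
E is a real-property tax lien and takes priority over every other lien.
Among the remaining liens, by effective date: A (Jun 13, 2019), B (Jun 16, 2019), D (Jun 21, 2019), F (Apr 15, 2020), C (Aug 5, 2021).
The subordination applies — B was senior to F — so B and F swap.

E, A, F, D, B, C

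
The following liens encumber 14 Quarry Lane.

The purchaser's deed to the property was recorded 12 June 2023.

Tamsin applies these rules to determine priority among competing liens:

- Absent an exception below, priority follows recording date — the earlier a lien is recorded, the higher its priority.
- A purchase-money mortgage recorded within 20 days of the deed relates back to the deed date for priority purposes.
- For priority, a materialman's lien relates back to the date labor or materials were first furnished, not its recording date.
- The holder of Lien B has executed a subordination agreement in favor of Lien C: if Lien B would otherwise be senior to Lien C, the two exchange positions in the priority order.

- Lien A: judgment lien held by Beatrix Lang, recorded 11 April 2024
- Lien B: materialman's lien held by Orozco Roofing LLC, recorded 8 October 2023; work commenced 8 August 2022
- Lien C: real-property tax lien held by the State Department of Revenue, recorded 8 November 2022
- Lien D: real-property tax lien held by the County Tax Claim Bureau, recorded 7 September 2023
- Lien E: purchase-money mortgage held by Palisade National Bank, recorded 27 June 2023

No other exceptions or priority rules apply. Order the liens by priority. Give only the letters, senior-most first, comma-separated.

C, B, E, D, A

First, effective dates: B's effective date is 8 August 2022, when work began; E's effective date is the deed date, 12 June 2023.
By effective date: B (8 August 2022), C (8 November 2022), E (12 June 2023), D (7 September 2023), A (11 April 2024).
Because B would otherwise rank above C, the subordination swaps them.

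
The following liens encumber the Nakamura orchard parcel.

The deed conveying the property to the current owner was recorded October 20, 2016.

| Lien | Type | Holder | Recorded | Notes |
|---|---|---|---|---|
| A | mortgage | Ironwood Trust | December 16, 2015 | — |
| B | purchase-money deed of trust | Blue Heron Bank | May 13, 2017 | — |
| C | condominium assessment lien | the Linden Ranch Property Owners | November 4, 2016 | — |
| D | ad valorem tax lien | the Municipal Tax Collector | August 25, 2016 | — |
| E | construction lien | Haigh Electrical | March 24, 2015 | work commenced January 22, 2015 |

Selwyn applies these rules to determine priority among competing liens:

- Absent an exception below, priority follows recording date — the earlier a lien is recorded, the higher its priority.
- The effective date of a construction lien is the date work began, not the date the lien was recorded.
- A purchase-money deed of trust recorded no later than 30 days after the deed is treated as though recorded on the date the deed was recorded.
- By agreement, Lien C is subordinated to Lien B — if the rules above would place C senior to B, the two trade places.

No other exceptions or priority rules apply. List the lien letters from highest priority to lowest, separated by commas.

E, A, D, B, C

First, effective dates: B missed the 30-day window (205 days after the deed), so its recording date stands; E relates back to January 22, 2015 (work commenced).
By effective date: E (January 22, 2015), A (December 16, 2015), D (August 25, 2016), C (November 4, 2016), B (May 13, 2017).
C is senior to B before the subordination, so the two trade places.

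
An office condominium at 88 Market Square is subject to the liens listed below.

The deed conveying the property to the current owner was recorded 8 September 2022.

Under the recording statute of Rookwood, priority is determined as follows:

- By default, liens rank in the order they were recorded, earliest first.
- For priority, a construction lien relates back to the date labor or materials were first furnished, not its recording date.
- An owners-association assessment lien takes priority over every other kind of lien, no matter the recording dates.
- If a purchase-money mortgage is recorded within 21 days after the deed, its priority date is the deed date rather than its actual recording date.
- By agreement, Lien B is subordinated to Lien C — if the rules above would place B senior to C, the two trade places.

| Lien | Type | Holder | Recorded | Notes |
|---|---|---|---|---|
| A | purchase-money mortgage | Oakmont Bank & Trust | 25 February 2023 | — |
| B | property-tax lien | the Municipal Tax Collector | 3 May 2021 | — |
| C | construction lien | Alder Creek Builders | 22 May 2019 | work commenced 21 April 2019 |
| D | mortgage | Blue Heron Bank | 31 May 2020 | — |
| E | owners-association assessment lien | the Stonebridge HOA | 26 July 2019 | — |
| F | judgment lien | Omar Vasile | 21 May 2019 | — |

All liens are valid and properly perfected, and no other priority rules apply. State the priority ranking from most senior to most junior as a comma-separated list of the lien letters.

E, C, F, D, B, A

Adjusting effective dates: A was recorded 170 days after the deed — beyond 21 days — so no relation-back applies; C is treated as recorded 21 April 2019, the work-commencement date.
E, as an owners-association assessment lien, has superpriority and ranks first.
Remaining liens by effective date: C (21 April 2019), F (21 May 2019), D (31 May 2020), B (3 May 2021), A (25 February 2023).
B is already junior to C, so the subordination agreement changes nothing.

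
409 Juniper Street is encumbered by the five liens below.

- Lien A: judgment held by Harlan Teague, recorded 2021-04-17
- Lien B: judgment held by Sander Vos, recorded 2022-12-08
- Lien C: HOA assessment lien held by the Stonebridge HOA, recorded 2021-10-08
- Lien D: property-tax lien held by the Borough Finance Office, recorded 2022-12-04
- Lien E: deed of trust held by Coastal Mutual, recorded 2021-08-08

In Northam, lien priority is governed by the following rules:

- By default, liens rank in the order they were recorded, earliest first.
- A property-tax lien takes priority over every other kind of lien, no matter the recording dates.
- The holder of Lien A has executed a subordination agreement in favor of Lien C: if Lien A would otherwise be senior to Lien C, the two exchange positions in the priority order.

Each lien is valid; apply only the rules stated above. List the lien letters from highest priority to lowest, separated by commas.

D, C, E, A, B

D is a property-tax lien, so it outranks all other liens regardless of date.
Ordering the rest by effective date: A (2021-04-17), E (2021-08-08), C (2021-10-08), B (2022-12-08).
A is senior to C before the subordination, so the two trade places.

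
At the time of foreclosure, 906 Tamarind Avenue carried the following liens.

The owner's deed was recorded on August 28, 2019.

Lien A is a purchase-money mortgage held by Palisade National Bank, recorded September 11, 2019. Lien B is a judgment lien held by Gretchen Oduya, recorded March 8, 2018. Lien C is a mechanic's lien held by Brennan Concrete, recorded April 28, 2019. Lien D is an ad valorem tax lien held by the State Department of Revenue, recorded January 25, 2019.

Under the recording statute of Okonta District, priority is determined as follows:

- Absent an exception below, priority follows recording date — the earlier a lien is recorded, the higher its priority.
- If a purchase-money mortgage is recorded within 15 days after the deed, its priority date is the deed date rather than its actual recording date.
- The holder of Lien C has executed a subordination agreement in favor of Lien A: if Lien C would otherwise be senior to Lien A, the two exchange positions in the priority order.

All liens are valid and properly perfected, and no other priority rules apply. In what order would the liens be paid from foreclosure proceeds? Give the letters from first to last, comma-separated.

Effective dates after the stated exceptions: A's effective date is the deed date, August 28, 2019.
By effective date: B (March 8, 2018), D (January 25, 2019), C (April 28, 2019), A (August 28, 2019).
The subordination applies — C was senior to A — so C and A swap.

B, D, A, C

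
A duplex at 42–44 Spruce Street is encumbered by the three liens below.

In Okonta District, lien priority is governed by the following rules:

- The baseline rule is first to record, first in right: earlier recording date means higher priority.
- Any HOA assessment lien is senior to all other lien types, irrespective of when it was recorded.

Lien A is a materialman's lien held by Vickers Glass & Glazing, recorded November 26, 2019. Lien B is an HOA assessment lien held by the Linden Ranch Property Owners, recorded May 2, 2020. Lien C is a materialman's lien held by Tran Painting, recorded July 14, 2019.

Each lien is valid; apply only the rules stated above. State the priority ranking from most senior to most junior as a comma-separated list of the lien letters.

As an HOA assessment lien, B is senior to every other lien.
The other liens, earliest effective date first: C (July 14, 2019), A (November 26, 2019).

B, C, A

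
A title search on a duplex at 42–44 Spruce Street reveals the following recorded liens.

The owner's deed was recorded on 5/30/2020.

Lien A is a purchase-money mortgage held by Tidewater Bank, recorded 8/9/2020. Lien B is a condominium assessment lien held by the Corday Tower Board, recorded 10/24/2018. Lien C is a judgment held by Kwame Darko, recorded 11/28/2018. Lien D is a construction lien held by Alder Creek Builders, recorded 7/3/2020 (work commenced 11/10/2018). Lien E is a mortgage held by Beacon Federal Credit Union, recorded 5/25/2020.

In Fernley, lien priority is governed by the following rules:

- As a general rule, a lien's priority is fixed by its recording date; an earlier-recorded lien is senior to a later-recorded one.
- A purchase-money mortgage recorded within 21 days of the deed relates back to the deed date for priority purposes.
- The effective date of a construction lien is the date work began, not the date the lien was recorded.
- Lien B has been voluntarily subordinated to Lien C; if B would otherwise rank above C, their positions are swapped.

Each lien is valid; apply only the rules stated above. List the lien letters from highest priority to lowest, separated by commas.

Effective dates: A missed the 21-day window (71 days after the deed), so its recording date stands; D's effective date is 11/10/2018, when work began.
By effective date, earliest first: B (10/24/2018), D (11/10/2018), C (11/28/2018), E (5/25/2020), A (8/9/2020).
B would otherwise be senior to C, so under the subordination agreement B and C exchange positions.

C, D, B, E, A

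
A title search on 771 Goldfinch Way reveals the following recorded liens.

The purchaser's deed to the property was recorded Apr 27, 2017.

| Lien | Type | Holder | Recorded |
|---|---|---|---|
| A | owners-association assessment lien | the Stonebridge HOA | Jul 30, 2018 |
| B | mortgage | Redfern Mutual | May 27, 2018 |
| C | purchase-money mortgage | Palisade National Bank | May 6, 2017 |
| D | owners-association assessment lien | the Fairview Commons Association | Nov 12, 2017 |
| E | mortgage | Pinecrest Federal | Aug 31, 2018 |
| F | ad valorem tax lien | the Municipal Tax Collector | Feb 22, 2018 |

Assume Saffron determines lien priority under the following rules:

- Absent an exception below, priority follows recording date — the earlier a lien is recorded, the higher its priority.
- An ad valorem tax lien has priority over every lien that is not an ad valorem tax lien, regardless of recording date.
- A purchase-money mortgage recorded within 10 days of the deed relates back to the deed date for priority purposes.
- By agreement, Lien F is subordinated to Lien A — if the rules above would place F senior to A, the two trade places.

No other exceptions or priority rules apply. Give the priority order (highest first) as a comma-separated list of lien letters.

A, C, D, B, F, E

Adjusting effective dates: C was recorded within the 10-day window, so its effective date is the deed date Apr 27, 2017.
As an ad valorem tax lien, F is senior to every other lien.
Among the remaining liens, by effective date: C (Apr 27, 2017), D (Nov 12, 2017), B (May 27, 2018), A (Jul 30, 2018), E (Aug 31, 2018).
F would otherwise be senior to A, so under the subordination agreement F and A exchange positions.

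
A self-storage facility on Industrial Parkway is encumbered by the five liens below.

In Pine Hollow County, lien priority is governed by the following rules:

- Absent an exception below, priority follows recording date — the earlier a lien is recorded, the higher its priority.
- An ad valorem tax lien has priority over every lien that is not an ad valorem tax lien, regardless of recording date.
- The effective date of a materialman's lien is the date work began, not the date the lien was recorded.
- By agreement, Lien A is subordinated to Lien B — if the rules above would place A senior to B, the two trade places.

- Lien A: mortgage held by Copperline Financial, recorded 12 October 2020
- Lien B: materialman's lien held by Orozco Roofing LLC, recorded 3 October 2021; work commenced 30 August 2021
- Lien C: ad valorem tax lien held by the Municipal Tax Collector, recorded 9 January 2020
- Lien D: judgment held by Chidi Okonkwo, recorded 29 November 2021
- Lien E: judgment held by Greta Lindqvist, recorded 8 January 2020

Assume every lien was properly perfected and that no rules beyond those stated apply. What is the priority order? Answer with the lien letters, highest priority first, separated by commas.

Adjusting effective dates: B relates back to 30 August 2021 (work commenced).
C, as an ad valorem tax lien, has superpriority and ranks first.
The other liens, earliest effective date first: E (8 January 2020), A (12 October 2020), B (30 August 2021), D (29 November 2021).
A would otherwise be senior to B, so under the subordination agreement A and B exchange positions.

C, E, B, A, D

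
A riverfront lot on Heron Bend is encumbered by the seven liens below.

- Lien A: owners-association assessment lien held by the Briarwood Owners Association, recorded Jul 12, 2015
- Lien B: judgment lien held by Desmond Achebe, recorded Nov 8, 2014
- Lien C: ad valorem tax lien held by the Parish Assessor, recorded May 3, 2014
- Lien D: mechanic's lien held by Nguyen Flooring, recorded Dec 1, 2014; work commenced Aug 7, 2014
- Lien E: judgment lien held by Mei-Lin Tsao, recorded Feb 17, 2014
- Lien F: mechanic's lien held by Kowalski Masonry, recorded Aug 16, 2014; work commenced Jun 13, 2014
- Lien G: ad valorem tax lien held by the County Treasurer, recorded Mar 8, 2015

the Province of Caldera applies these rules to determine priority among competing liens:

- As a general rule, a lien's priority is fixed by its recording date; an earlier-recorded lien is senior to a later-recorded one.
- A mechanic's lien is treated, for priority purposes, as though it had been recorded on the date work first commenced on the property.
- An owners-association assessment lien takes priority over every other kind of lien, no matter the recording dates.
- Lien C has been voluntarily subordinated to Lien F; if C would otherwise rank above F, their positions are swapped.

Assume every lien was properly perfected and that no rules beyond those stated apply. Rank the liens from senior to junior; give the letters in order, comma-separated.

Adjusting effective dates: D is treated as recorded Aug 7, 2014, the work-commencement date; F's effective date is Jun 13, 2014, when work began.
A is an owners-association assessment lien, so it outranks all other liens regardless of date.
Ordering the rest by effective date: E (Feb 17, 2014), C (May 3, 2014), F (Jun 13, 2014), D (Aug 7, 2014), B (Nov 8, 2014), G (Mar 8, 2015).
Because C would otherwise rank above F, the subordination swaps them.

A, E, F, C, D, B, G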